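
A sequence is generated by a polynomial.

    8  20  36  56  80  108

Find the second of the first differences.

16

Δ: 12, 16, 20, 24, 28
Δ²: 4, 4, 4, 4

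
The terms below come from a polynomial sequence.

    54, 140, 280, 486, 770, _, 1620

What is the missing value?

1144

Using the first 5 terms:
D1: 86  140  206  284
D2: 54  66  78
D3: 12  12
Constant third difference = 12.
Extend forward: 78 + 12 = 90;  284 + 90 = 374;  770 + 374 = 1144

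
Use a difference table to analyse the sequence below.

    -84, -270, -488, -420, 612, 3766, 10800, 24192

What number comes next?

47260

Δ: -186 , -218 , 68 , 1032 , 3154 , 7034 , 13392
Δ²: -32 , 286 , 964 , 2122 , 3880 , 6358
Δ³: 318 , 678 , 1158 , 1758 , 2478
Δ⁴: 360 , 480 , 600 , 720
Δ⁵: 120 , 120 , 120
Constant fifth difference = 120, so extend:
720 + 120 = 840;  2478 + 840 = 3318;  6358 + 3318 = 9676;  13392 + 9676 = 23068;  24192 + 23068 = 47260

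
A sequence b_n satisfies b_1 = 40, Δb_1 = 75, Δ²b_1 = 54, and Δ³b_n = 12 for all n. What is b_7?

Build the table forward from the leading diagonal:
Third differences: 12  12  12  12  12  12  12
Second differences: 54  66  78  90  102  114  126
First differences: 75  129  195  273  363  465  579
b: 40  115  244  439  712  1075  1540

1540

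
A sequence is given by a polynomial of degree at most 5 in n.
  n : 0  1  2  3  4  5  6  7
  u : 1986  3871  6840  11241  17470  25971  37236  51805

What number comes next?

D1: 1885 , 2969 , 4401 , 6229 , 8501 , 11265 , 14569
D2: 1084 , 1432 , 1828 , 2272 , 2764 , 3304
D3: 348 , 396 , 444 , 492 , 540
D4: 48 , 48 , 48 , 48
Constant fourth difference = 48, so extend:
540 + 48 = 588;  3304 + 588 = 3892;  14569 + 3892 = 18461;  51805 + 18461 = 70266

70266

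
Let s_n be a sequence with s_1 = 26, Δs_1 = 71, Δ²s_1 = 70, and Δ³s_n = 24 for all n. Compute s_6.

Build the table forward from the leading diagonal:
Δ³: 24  24  24  24  24  24
Δ²: 70  94  118  142  166  190
Δ: 71  141  235  353  495  661
s: 26  97  238  473  826  1321

1321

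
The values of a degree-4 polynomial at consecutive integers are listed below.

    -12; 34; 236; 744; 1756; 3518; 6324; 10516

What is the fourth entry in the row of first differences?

First differences: 46, 202, 508, 1012, 1762, 2806, 4192
Second differences: 156, 306, 504, 750, 1044, 1386
Third differences: 150, 198, 246, 294, 342
Fourth differences: 48, 48, 48, 48

1012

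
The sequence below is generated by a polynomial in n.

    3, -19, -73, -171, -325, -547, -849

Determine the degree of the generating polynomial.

3

Δ: -22, -54, -98, -154, -222, -302
Δ²: -32, -44, -56, -68, -80
Δ³: -12, -12, -12, -12
The third differences are constant, so the polynomial has degree 3.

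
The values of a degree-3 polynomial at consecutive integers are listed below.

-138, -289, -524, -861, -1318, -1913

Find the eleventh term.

-7588

D1: -151 , -235 , -337 , -457 , -595
D2: -84 , -102 , -120 , -138
D3: -18 , -18 , -18
Constant third difference = -18, so extend:
-138 − 18 = -156;  -595 − 156 = -751;  -1913 − 751 = -2664
-156 − 18 = -174;  -751 − 174 = -925;  -2664 − 925 = -3589
-174 − 18 = -192;  -925 − 192 = -1117;  -3589 − 1117 = -4706
-192 − 18 = -210;  -1117 − 210 = -1327;  -4706 − 1327 = -6033
-210 − 18 = -228;  -1327 − 228 = -1555;  -6033 − 1555 = -7588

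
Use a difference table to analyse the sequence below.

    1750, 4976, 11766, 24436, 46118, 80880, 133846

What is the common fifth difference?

120

Δ: 3226, 6790, 12670, 21682, 34762, 52966
Δ²: 3564, 5880, 9012, 13080, 18204
Δ³: 2316, 3132, 4068, 5124
Δ⁴: 816, 936, 1056
Δ⁵: 120, 120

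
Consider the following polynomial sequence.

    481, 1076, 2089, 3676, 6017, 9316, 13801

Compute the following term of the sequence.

19724

D1: 595, 1013, 1587, 2341, 3299, 4485
D2: 418, 574, 754, 958, 1186
D3: 156, 180, 204, 228
D4: 24, 24, 24
The fourth differences are constant (24).
228 + 24 = 252;  1186 + 252 = 1438;  4485 + 1438 = 5923;  13801 + 5923 = 19724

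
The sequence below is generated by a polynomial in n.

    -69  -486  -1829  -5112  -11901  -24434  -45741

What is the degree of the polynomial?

Δ: -417, -1343, -3283, -6789, -12533, -21307
Δ²: -926, -1940, -3506, -5744, -8774
Δ³: -1014, -1566, -2238, -3030
Δ⁴: -552, -672, -792
Δ⁵: -120, -120
The fifth differences are constant, so the polynomial has degree 5.

5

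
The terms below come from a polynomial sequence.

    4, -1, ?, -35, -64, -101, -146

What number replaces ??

-14

Using the last 4 terms:
Δ: -29  -37  -45
Δ²: -8  -8
Constant second difference = -8.
Extend backward: -29 + 8 = -21;  -35 + 21 = -14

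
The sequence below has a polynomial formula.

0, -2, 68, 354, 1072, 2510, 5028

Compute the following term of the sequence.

-2, 70, 286, 718, 1438, 2518
72, 216, 432, 720, 1080
144, 216, 288, 360
72, 72, 72
The fourth differences are constant (72).
360 + 72 = 432;  1080 + 432 = 1512;  2518 + 1512 = 4030;  5028 + 4030 = 9058

9058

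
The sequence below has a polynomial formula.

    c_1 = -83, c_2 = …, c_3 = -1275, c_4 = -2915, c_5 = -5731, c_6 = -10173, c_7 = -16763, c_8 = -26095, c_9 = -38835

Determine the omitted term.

Using the last 7 terms:
First differences: -1640, -2816, -4442, -6590, -9332, -12740
Second differences: -1176, -1626, -2148, -2742, -3408
Third differences: -450, -522, -594, -666
Fourth differences: -72, -72, -72
Constant fourth difference = -72.
Extend backward: -450 + 72 = -378;  -1176 + 378 = -798;  -1640 + 798 = -842;  -1275 + 842 = -433

-433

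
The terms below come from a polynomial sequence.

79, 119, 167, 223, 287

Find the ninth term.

623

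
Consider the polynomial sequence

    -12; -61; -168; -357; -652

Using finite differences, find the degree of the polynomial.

3

Δ: -49, -107, -189, -295
Δ²: -58, -82, -106
Δ³: -24, -24
The third differences are constant, so the polynomial has degree 3.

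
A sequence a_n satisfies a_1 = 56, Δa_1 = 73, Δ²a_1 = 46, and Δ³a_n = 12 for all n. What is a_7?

1424

Build the table forward from the leading diagonal:
Δ³: 12  12  12  12  12  12  12
Δ²: 46  58  70  82  94  106  118
Δ: 73  119  177  247  329  423  529
a: 56  129  248  425  672  1001  1424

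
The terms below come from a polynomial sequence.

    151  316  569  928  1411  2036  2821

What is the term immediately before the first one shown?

First differences: 165  253  359  483  625  785
Second differences: 88  106  124  142  160
Third differences: 18  18  18  18
The third differences are constant at 18.
Work back: 88 − 18 = 70;  165 − 70 = 95;  151 − 95 = 56

56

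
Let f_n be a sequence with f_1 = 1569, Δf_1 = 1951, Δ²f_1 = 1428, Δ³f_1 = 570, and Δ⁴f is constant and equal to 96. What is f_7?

47535

Build the table forward from the leading diagonal:
D4: 96, 96, 96, 96, 96, 96, 96
D3: 570, 666, 762, 858, 954, 1050, 1146
D2: 1428, 1998, 2664, 3426, 4284, 5238, 6288
D1: 1951, 3379, 5377, 8041, 11467, 15751, 20989
f: 1569, 3520, 6899, 12276, 20317, 31784, 47535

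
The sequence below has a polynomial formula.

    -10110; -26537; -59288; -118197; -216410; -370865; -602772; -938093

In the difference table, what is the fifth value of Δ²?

-77452

D1: -16427, -32751, -58909, -98213, -154455, -231907, -335321
D2: -16324, -26158, -39304, -56242, -77452, -103414
D3: -9834, -13146, -16938, -21210, -25962
D4: -3312, -3792, -4272, -4752
D5: -480, -480, -480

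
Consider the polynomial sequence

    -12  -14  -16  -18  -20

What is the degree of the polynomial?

Δ: -2, -2, -2, -2
The first differences are constant, so the polynomial has degree 1.

1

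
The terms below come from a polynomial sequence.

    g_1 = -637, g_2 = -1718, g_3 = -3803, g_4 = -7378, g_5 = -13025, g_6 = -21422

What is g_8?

Δ: -1081  -2085  -3575  -5647  -8397
Δ²: -1004  -1490  -2072  -2750
Δ³: -486  -582  -678
Δ⁴: -96  -96
Constant fourth difference = -96, so extend:
-678 − 96 = -774;  -2750 − 774 = -3524;  -8397 − 3524 = -11921;  -21422 − 11921 = -33343
-774 − 96 = -870;  -3524 − 870 = -4394;  -11921 − 4394 = -16315;  -33343 − 16315 = -49658

-49658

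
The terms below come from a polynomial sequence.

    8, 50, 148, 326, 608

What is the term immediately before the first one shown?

-2

First differences: 42, 98, 178, 282
Second differences: 56, 80, 104
Third differences: 24, 24
The third differences are constant at 24.
Work back: 56 − 24 = 32;  42 − 32 = 10;  8 − 10 = -2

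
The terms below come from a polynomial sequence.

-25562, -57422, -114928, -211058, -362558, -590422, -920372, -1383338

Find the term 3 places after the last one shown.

-3967832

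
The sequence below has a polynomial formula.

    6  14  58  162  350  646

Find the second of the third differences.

24

Δ: 8, 44, 104, 188, 296
Δ²: 36, 60, 84, 108
Δ³: 24, 24, 24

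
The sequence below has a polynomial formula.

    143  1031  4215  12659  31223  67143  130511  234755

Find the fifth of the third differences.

First differences: 888, 3184, 8444, 18564, 35920, 63368, 104244
Second differences: 2296, 5260, 10120, 17356, 27448, 40876
Third differences: 2964, 4860, 7236, 10092, 13428
Fourth differences: 1896, 2376, 2856, 3336
Fifth differences: 480, 480, 480

13428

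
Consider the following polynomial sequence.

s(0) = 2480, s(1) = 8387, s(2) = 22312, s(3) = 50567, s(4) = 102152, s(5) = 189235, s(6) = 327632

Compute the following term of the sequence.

537287

Δ: 5907  13925  28255  51585  87083  138397
Δ²: 8018  14330  23330  35498  51314
Δ³: 6312  9000  12168  15816
Δ⁴: 2688  3168  3648
Δ⁵: 480  480
Constant fifth difference = 480, so extend:
3648 + 480 = 4128;  15816 + 4128 = 19944;  51314 + 19944 = 71258;  138397 + 71258 = 209655;  327632 + 209655 = 537287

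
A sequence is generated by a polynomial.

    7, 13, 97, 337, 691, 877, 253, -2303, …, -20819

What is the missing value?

-8513

Using the first 8 terms:
6  84  240  354  186  -624  -2556
78  156  114  -168  -810  -1932
78  -42  -282  -642  -1122
-120  -240  -360  -480
-120  -120  -120
Constant fifth difference = -120.
Extend forward: -480 − 120 = -600;  -1122 − 600 = -1722;  -1932 − 1722 = -3654;  -2556 − 3654 = -6210;  -2303 − 6210 = -8513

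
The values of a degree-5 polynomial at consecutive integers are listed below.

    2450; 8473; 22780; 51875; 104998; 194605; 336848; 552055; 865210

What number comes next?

1306433

First differences: 6023, 14307, 29095, 53123, 89607, 142243, 215207, 313155
Second differences: 8284, 14788, 24028, 36484, 52636, 72964, 97948
Third differences: 6504, 9240, 12456, 16152, 20328, 24984
Fourth differences: 2736, 3216, 3696, 4176, 4656
Fifth differences: 480, 480, 480, 480
Fifth differences constant at 480.
4656 + 480 = 5136;  24984 + 5136 = 30120;  97948 + 30120 = 128068;  313155 + 128068 = 441223;  865210 + 441223 = 1306433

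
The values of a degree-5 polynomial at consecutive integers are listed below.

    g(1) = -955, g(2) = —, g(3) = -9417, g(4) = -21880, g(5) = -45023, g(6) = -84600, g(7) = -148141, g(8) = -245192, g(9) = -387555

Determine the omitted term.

-3416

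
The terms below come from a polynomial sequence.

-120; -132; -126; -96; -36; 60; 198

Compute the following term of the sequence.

384

Δ: -12, 6, 30, 60, 96, 138
Δ²: 18, 24, 30, 36, 42
Δ³: 6, 6, 6, 6
The third differences are constant (6).
42 + 6 = 48;  138 + 48 = 186;  198 + 186 = 384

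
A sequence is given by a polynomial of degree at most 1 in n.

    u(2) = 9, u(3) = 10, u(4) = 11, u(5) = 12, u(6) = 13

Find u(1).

First differences: 1  1  1  1
The first differences are constant at 1.
Work back: 9 − 1 = 8

8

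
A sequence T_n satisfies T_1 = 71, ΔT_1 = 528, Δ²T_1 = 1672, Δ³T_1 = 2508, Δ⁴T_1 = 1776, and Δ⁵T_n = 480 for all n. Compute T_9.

Build the table forward from the leading diagonal:
Δ⁵: 480, 480, 480, 480, 480, 480, 480, 480, 480
Δ⁴: 1776, 2256, 2736, 3216, 3696, 4176, 4656, 5136, 5616
Δ³: 2508, 4284, 6540, 9276, 12492, 16188, 20364, 25020, 30156
Δ²: 1672, 4180, 8464, 15004, 24280, 36772, 52960, 73324, 98344
Δ: 528, 2200, 6380, 14844, 29848, 54128, 90900, 143860, 217184
T: 71, 599, 2799, 9179, 24023, 53871, 107999, 198899, 342759

342759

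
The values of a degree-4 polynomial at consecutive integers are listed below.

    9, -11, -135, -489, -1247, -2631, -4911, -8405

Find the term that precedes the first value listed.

3

D1: -20  -124  -354  -758  -1384  -2280  -3494
D2: -104  -230  -404  -626  -896  -1214
D3: -126  -174  -222  -270  -318
D4: -48  -48  -48  -48
The fourth differences are constant at -48.
Work back: -126 + 48 = -78;  -104 + 78 = -26;  -20 + 26 = 6;  9 − 6 = 3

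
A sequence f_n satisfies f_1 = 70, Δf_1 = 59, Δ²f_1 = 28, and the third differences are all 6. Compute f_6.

Build the table forward from the leading diagonal:
Third differences: 6, 6, 6, 6, 6, 6
Second differences: 28, 34, 40, 46, 52, 58
First differences: 59, 87, 121, 161, 207, 259
f: 70, 129, 216, 337, 498, 705

705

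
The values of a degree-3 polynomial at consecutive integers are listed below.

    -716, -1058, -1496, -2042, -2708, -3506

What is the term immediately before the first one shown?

-458

First differences: -342  -438  -546  -666  -798
Second differences: -96  -108  -120  -132
Third differences: -12  -12  -12
The third differences are constant at -12.
Work back: -96 + 12 = -84;  -342 + 84 = -258;  -716 + 258 = -458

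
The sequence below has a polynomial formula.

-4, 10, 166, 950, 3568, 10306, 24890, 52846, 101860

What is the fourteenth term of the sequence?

1128370

14, 156, 784, 2618, 6738, 14584, 27956, 49014
142, 628, 1834, 4120, 7846, 13372, 21058
486, 1206, 2286, 3726, 5526, 7686
720, 1080, 1440, 1800, 2160
360, 360, 360, 360
The fifth differences are constant (360).
2160 + 360 = 2520;  7686 + 2520 = 10206;  21058 + 10206 = 31264;  49014 + 31264 = 80278;  101860 + 80278 = 182138
2520 + 360 = 2880;  10206 + 2880 = 13086;  31264 + 13086 = 44350;  80278 + 44350 = 124628;  182138 + 124628 = 306766
2880 + 360 = 3240;  13086 + 3240 = 16326;  44350 + 16326 = 60676;  124628 + 60676 = 185304;  306766 + 185304 = 492070
3240 + 360 = 3600;  16326 + 3600 = 19926;  60676 + 19926 = 80602;  185304 + 80602 = 265906;  492070 + 265906 = 757976
3600 + 360 = 3960;  19926 + 3960 = 23886;  80602 + 23886 = 104488;  265906 + 104488 = 370394;  757976 + 370394 = 1128370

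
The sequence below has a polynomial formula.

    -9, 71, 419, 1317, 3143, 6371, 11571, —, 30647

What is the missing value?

19409

Using the first 7 terms:
D1: 80, 348, 898, 1826, 3228, 5200
D2: 268, 550, 928, 1402, 1972
D3: 282, 378, 474, 570
D4: 96, 96, 96
Constant fourth difference = 96.
Extend forward: 570 + 96 = 666;  1972 + 666 = 2638;  5200 + 2638 = 7838;  11571 + 7838 = 19409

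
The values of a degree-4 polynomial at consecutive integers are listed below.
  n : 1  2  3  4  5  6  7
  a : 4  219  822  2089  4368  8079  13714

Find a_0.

Δ: 215, 603, 1267, 2279, 3711, 5635
Δ²: 388, 664, 1012, 1432, 1924
Δ³: 276, 348, 420, 492
Δ⁴: 72, 72, 72
The fourth differences are constant at 72.
Work back: 276 − 72 = 204;  388 − 204 = 184;  215 − 184 = 31;  4 − 31 = -27

-27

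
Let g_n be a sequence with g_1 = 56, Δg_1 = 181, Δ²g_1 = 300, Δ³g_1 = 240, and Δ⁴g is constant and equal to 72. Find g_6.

6721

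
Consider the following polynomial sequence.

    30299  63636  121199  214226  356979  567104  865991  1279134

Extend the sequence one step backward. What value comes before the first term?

First differences: 33337  57563  93027  142753  210125  298887  413143
Second differences: 24226  35464  49726  67372  88762  114256
Third differences: 11238  14262  17646  21390  25494
Fourth differences: 3024  3384  3744  4104
Fifth differences: 360  360  360
The fifth differences are constant at 360.
Work back: 3024 − 360 = 2664;  11238 − 2664 = 8574;  24226 − 8574 = 15652;  33337 − 15652 = 17685;  30299 − 17685 = 12614

12614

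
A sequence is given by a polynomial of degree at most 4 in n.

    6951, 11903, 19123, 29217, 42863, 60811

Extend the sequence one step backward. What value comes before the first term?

4952  7220  10094  13646  17948
2268  2874  3552  4302
606  678  750
72  72
The fourth differences are constant at 72.
Work back: 606 − 72 = 534;  2268 − 534 = 1734;  4952 − 1734 = 3218;  6951 − 3218 = 3733

3733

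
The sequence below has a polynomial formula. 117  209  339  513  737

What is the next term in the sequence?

1017

D1: 92  130  174  224
D2: 38  44  50
D3: 6  6
Constant third difference = 6, so extend:
50 + 6 = 56;  224 + 56 = 280;  737 + 280 = 1017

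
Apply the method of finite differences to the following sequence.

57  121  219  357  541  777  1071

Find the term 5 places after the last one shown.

D1: 64, 98, 138, 184, 236, 294
D2: 34, 40, 46, 52, 58
D3: 6, 6, 6, 6
Third differences constant at 6.
58 + 6 = 64;  294 + 64 = 358;  1071 + 358 = 1429
64 + 6 = 70;  358 + 70 = 428;  1429 + 428 = 1857
70 + 6 = 76;  428 + 76 = 504;  1857 + 504 = 2361
76 + 6 = 82;  504 + 82 = 586;  2361 + 586 = 2947
82 + 6 = 88;  586 + 88 = 674;  2947 + 674 = 3621

3621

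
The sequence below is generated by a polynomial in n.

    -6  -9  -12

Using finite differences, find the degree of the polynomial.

1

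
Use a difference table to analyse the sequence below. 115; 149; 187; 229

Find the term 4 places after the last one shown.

437

34  38  42
4  4
The second differences are constant (4).
42 + 4 = 46;  229 + 46 = 275
46 + 4 = 50;  275 + 50 = 325
50 + 4 = 54;  325 + 54 = 379
54 + 4 = 58;  379 + 58 = 437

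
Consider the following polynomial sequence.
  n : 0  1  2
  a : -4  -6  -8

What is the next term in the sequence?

-10

-2  -2
Constant first difference = -2, so extend:
-8 − 2 = -10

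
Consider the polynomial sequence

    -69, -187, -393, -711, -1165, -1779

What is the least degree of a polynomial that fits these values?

D1: -118, -206, -318, -454, -614
D2: -88, -112, -136, -160
D3: -24, -24, -24
The third differences are constant, so the polynomial has degree 3.

3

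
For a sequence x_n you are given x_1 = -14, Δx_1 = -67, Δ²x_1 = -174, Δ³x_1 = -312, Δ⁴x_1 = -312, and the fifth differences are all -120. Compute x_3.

Build the table forward from the leading diagonal:
Δ⁵: -120  -120  -120
Δ⁴: -312  -432  -552
Δ³: -312  -624  -1056
Δ²: -174  -486  -1110
Δ: -67  -241  -727
x: -14  -81  -322

-322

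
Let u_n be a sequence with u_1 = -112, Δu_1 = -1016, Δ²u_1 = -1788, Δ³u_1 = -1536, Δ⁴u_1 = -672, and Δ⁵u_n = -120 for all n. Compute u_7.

Build the table forward from the leading diagonal:
Δ⁵: -120, -120, -120, -120, -120, -120, -120
Δ⁴: -672, -792, -912, -1032, -1152, -1272, -1392
Δ³: -1536, -2208, -3000, -3912, -4944, -6096, -7368
Δ²: -1788, -3324, -5532, -8532, -12444, -17388, -23484
Δ: -1016, -2804, -6128, -11660, -20192, -32636, -50024
u: -112, -1128, -3932, -10060, -21720, -41912, -74548

-74548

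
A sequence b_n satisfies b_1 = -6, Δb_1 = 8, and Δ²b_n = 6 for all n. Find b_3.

Build the table forward from the leading diagonal:
Second differences: 6, 6, 6
First differences: 8, 14, 20
b: -6, 2, 16

16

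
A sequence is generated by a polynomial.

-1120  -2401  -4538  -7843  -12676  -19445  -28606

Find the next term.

-40663

-1281  -2137  -3305  -4833  -6769  -9161
-856  -1168  -1528  -1936  -2392
-312  -360  -408  -456
-48  -48  -48
Constant fourth difference = -48, so extend:
-456 − 48 = -504;  -2392 − 504 = -2896;  -9161 − 2896 = -12057;  -28606 − 12057 = -40663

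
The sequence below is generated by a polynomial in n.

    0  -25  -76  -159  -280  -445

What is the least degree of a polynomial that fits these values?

3

Δ: -25, -51, -83, -121, -165
Δ²: -26, -32, -38, -44
Δ³: -6, -6, -6
The third differences are constant, so the polynomial has degree 3.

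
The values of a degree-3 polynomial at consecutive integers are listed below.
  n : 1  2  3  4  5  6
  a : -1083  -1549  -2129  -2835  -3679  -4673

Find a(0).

-719

First differences: -466  -580  -706  -844  -994
Second differences: -114  -126  -138  -150
Third differences: -12  -12  -12
The third differences are constant at -12.
Work back: -114 + 12 = -102;  -466 + 102 = -364;  -1083 + 364 = -719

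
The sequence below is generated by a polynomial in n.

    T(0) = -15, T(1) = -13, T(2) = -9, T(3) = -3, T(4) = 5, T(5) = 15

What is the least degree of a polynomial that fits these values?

2

2, 4, 6, 8, 10
2, 2, 2, 2
The second differences are constant, so the polynomial has degree 2.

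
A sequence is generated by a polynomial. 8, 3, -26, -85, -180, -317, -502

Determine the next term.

Δ: -5 , -29 , -59 , -95 , -137 , -185
Δ²: -24 , -30 , -36 , -42 , -48
Δ³: -6 , -6 , -6 , -6
Third differences constant at -6.
-48 − 6 = -54;  -185 − 54 = -239;  -502 − 239 = -741

-741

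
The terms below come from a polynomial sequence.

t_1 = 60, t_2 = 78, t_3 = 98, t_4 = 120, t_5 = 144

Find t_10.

294

First differences: 18  20  22  24
Second differences: 2  2  2
Constant second difference = 2, so extend:
24 + 2 = 26;  144 + 26 = 170
26 + 2 = 28;  170 + 28 = 198
28 + 2 = 30;  198 + 30 = 228
30 + 2 = 32;  228 + 32 = 260
32 + 2 = 34;  260 + 34 = 294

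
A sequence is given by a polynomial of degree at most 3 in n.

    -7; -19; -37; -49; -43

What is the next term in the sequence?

D1: -12, -18, -12, 6
D2: -6, 6, 18
D3: 12, 12
Constant third difference = 12, so extend:
18 + 12 = 30;  6 + 30 = 36;  -43 + 36 = -7

-7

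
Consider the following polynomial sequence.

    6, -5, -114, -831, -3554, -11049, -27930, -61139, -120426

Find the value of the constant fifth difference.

First differences: -11, -109, -717, -2723, -7495, -16881, -33209, -59287
Second differences: -98, -608, -2006, -4772, -9386, -16328, -26078
Third differences: -510, -1398, -2766, -4614, -6942, -9750
Fourth differences: -888, -1368, -1848, -2328, -2808
Fifth differences: -480, -480, -480, -480

-480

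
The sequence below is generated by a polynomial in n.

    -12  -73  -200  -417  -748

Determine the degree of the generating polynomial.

3

First differences: -61, -127, -217, -331
Second differences: -66, -90, -114
Third differences: -24, -24
The third differences are constant, so the polynomial has degree 3.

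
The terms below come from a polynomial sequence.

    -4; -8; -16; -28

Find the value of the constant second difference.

D1: -4, -8, -12
D2: -4, -4

-4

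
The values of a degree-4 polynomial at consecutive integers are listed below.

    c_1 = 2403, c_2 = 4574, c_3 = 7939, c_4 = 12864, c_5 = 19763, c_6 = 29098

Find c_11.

131843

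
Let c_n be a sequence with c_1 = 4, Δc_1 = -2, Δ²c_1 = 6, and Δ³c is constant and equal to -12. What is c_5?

Build the table forward from the leading diagonal:
Δ³: -12  -12  -12  -12  -12
Δ²: 6  -6  -18  -30  -42
Δ: -2  4  -2  -20  -50
c: 4  2  6  4  -16

-16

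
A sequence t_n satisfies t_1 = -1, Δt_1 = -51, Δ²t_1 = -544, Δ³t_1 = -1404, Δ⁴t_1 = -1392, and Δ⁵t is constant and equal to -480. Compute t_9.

-218585

Build the table forward from the leading diagonal:
Δ⁵: -480, -480, -480, -480, -480, -480, -480, -480, -480
Δ⁴: -1392, -1872, -2352, -2832, -3312, -3792, -4272, -4752, -5232
Δ³: -1404, -2796, -4668, -7020, -9852, -13164, -16956, -21228, -25980
Δ²: -544, -1948, -4744, -9412, -16432, -26284, -39448, -56404, -77632
Δ: -51, -595, -2543, -7287, -16699, -33131, -59415, -98863, -155267
t: -1, -52, -647, -3190, -10477, -27176, -60307, -119722, -218585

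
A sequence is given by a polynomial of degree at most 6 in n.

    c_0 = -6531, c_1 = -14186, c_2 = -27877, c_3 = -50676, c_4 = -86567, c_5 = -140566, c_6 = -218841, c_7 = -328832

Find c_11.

-1285996

-7655, -13691, -22799, -35891, -53999, -78275, -109991
-6036, -9108, -13092, -18108, -24276, -31716
-3072, -3984, -5016, -6168, -7440
-912, -1032, -1152, -1272
-120, -120, -120
The fifth differences are constant (-120).
-1272 − 120 = -1392;  -7440 − 1392 = -8832;  -31716 − 8832 = -40548;  -109991 − 40548 = -150539;  -328832 − 150539 = -479371
-1392 − 120 = -1512;  -8832 − 1512 = -10344;  -40548 − 10344 = -50892;  -150539 − 50892 = -201431;  -479371 − 201431 = -680802
-1512 − 120 = -1632;  -10344 − 1632 = -11976;  -50892 − 11976 = -62868;  -201431 − 62868 = -264299;  -680802 − 264299 = -945101
-1632 − 120 = -1752;  -11976 − 1752 = -13728;  -62868 − 13728 = -76596;  -264299 − 76596 = -340895;  -945101 − 340895 = -1285996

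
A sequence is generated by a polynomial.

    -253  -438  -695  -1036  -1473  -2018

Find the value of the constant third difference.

-12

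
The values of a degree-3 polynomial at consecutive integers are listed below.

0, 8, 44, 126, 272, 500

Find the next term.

First differences: 8, 36, 82, 146, 228
Second differences: 28, 46, 64, 82
Third differences: 18, 18, 18
The third differences are constant (18).
82 + 18 = 100;  228 + 100 = 328;  500 + 328 = 828

828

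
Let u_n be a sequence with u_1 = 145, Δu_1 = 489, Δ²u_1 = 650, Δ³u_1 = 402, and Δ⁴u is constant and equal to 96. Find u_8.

Build the table forward from the leading diagonal:
D4: 96, 96, 96, 96, 96, 96, 96, 96
D3: 402, 498, 594, 690, 786, 882, 978, 1074
D2: 650, 1052, 1550, 2144, 2834, 3620, 4502, 5480
D1: 489, 1139, 2191, 3741, 5885, 8719, 12339, 16841
u: 145, 634, 1773, 3964, 7705, 13590, 22309, 34648

34648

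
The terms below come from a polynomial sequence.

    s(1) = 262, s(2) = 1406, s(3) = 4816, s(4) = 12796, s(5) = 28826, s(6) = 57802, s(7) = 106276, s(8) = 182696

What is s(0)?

Δ: 1144, 3410, 7980, 16030, 28976, 48474, 76420
Δ²: 2266, 4570, 8050, 12946, 19498, 27946
Δ³: 2304, 3480, 4896, 6552, 8448
Δ⁴: 1176, 1416, 1656, 1896
Δ⁵: 240, 240, 240
The fifth differences are constant at 240.
Work back: 1176 − 240 = 936;  2304 − 936 = 1368;  2266 − 1368 = 898;  1144 − 898 = 246;  262 − 246 = 16

16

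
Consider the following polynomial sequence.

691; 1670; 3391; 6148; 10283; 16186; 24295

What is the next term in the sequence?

35096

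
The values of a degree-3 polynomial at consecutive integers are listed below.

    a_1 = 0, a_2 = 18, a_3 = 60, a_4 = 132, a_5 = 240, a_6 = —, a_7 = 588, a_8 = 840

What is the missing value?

Using the first 5 terms:
18, 42, 72, 108
24, 30, 36
6, 6
Constant third difference = 6.
Extend forward: 36 + 6 = 42;  108 + 42 = 150;  240 + 150 = 390

390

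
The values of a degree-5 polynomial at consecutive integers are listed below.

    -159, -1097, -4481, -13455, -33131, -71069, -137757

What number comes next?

-247091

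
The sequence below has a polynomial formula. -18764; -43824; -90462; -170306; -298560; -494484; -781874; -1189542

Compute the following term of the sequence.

First differences: -25060, -46638, -79844, -128254, -195924, -287390, -407668
Second differences: -21578, -33206, -48410, -67670, -91466, -120278
Third differences: -11628, -15204, -19260, -23796, -28812
Fourth differences: -3576, -4056, -4536, -5016
Fifth differences: -480, -480, -480
Constant fifth difference = -480, so extend:
-5016 − 480 = -5496;  -28812 − 5496 = -34308;  -120278 − 34308 = -154586;  -407668 − 154586 = -562254;  -1189542 − 562254 = -1751796

-1751796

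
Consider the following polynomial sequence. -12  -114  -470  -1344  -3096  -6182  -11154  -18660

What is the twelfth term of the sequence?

First differences: -102, -356, -874, -1752, -3086, -4972, -7506
Second differences: -254, -518, -878, -1334, -1886, -2534
Third differences: -264, -360, -456, -552, -648
Fourth differences: -96, -96, -96, -96
Constant fourth difference = -96, so extend:
-648 − 96 = -744;  -2534 − 744 = -3278;  -7506 − 3278 = -10784;  -18660 − 10784 = -29444
-744 − 96 = -840;  -3278 − 840 = -4118;  -10784 − 4118 = -14902;  -29444 − 14902 = -44346
-840 − 96 = -936;  -4118 − 936 = -5054;  -14902 − 5054 = -19956;  -44346 − 19956 = -64302
-936 − 96 = -1032;  -5054 − 1032 = -6086;  -19956 − 6086 = -26042;  -64302 − 26042 = -90344

-90344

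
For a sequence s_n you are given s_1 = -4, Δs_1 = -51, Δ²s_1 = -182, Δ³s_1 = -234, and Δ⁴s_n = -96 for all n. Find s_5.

Build the table forward from the leading diagonal:
Fourth differences: -96, -96, -96, -96, -96
Third differences: -234, -330, -426, -522, -618
Second differences: -182, -416, -746, -1172, -1694
First differences: -51, -233, -649, -1395, -2567
s: -4, -55, -288, -937, -2332

-2332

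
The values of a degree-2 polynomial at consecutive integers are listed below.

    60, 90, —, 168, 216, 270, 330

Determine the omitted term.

Using the last 4 terms:
48  54  60
6  6
Constant second difference = 6.
Extend backward: 48 − 6 = 42;  168 − 42 = 126

126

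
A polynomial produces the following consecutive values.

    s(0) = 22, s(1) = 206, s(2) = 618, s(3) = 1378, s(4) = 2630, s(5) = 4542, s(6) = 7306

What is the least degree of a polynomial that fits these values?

184, 412, 760, 1252, 1912, 2764
228, 348, 492, 660, 852
120, 144, 168, 192
24, 24, 24
The fourth differences are constant, so the polynomial has degree 4.

4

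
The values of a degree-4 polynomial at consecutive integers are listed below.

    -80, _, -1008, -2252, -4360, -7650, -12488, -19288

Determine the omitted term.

-358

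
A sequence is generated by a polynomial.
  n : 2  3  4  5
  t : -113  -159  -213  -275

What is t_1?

-46, -54, -62
-8, -8
The second differences are constant at -8.
Work back: -46 + 8 = -38;  -113 + 38 = -75

-75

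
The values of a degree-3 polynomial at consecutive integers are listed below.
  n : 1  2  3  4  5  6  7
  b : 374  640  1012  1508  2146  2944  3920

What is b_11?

First differences: 266 , 372 , 496 , 638 , 798 , 976
Second differences: 106 , 124 , 142 , 160 , 178
Third differences: 18 , 18 , 18 , 18
Third differences constant at 18.
178 + 18 = 196;  976 + 196 = 1172;  3920 + 1172 = 5092
196 + 18 = 214;  1172 + 214 = 1386;  5092 + 1386 = 6478
214 + 18 = 232;  1386 + 232 = 1618;  6478 + 1618 = 8096
232 + 18 = 250;  1618 + 250 = 1868;  8096 + 1868 = 9964

9964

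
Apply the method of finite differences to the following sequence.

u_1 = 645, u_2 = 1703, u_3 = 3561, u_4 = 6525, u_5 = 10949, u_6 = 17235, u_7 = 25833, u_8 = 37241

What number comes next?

52005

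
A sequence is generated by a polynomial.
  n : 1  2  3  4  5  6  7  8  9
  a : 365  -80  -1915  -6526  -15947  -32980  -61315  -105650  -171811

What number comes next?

Δ: -445 , -1835 , -4611 , -9421 , -17033 , -28335 , -44335 , -66161
Δ²: -1390 , -2776 , -4810 , -7612 , -11302 , -16000 , -21826
Δ³: -1386 , -2034 , -2802 , -3690 , -4698 , -5826
Δ⁴: -648 , -768 , -888 , -1008 , -1128
Δ⁵: -120 , -120 , -120 , -120
Constant fifth difference = -120, so extend:
-1128 − 120 = -1248;  -5826 − 1248 = -7074;  -21826 − 7074 = -28900;  -66161 − 28900 = -95061;  -171811 − 95061 = -266872

-266872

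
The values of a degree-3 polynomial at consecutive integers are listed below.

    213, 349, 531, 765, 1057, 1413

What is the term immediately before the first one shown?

Δ: 136  182  234  292  356
Δ²: 46  52  58  64
Δ³: 6  6  6
The third differences are constant at 6.
Work back: 46 − 6 = 40;  136 − 40 = 96;  213 − 96 = 117

117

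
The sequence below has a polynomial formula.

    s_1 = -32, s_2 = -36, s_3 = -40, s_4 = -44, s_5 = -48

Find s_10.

-68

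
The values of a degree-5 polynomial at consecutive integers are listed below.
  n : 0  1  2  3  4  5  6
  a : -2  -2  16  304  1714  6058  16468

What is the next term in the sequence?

First differences: 0, 18, 288, 1410, 4344, 10410
Second differences: 18, 270, 1122, 2934, 6066
Third differences: 252, 852, 1812, 3132
Fourth differences: 600, 960, 1320
Fifth differences: 360, 360
Fifth differences constant at 360.
1320 + 360 = 1680;  3132 + 1680 = 4812;  6066 + 4812 = 10878;  10410 + 10878 = 21288;  16468 + 21288 = 37756

37756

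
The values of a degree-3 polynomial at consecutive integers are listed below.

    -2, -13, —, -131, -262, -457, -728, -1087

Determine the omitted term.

Using the last 5 terms:
D1: -131  -195  -271  -359
D2: -64  -76  -88
D3: -12  -12
Constant third difference = -12.
Extend backward: -64 + 12 = -52;  -131 + 52 = -79;  -131 + 79 = -52

-52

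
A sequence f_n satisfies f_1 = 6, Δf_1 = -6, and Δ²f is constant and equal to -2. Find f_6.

Build the table forward from the leading diagonal:
Second differences: -2  -2  -2  -2  -2  -2
First differences: -6  -8  -10  -12  -14  -16
f: 6  0  -8  -18  -30  -44

-44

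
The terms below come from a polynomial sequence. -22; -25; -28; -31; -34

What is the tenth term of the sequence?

-49

D1: -3, -3, -3, -3
Constant first difference = -3, so extend:
-34 − 3 = -37
-37 − 3 = -40
-40 − 3 = -43
-43 − 3 = -46
-46 − 3 = -49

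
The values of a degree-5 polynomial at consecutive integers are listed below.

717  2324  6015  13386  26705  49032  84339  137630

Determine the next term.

215061

First differences: 1607, 3691, 7371, 13319, 22327, 35307, 53291
Second differences: 2084, 3680, 5948, 9008, 12980, 17984
Third differences: 1596, 2268, 3060, 3972, 5004
Fourth differences: 672, 792, 912, 1032
Fifth differences: 120, 120, 120
Fifth differences constant at 120.
1032 + 120 = 1152;  5004 + 1152 = 6156;  17984 + 6156 = 24140;  53291 + 24140 = 77431;  137630 + 77431 = 215061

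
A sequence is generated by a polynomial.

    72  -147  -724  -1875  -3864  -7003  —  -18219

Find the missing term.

-11652

Using the first 6 terms:
-219  -577  -1151  -1989  -3139
-358  -574  -838  -1150
-216  -264  -312
-48  -48
Constant fourth difference = -48.
Extend forward: -312 − 48 = -360;  -1150 − 360 = -1510;  -3139 − 1510 = -4649;  -7003 − 4649 = -11652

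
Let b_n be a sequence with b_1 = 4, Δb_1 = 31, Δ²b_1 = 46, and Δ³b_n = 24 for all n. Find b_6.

Build the table forward from the leading diagonal:
D3: 24  24  24  24  24  24
D2: 46  70  94  118  142  166
D1: 31  77  147  241  359  501
b: 4  35  112  259  500  859

859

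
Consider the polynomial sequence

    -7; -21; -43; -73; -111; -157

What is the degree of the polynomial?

2

Δ: -14, -22, -30, -38, -46
Δ²: -8, -8, -8, -8
The second differences are constant, so the polynomial has degree 2.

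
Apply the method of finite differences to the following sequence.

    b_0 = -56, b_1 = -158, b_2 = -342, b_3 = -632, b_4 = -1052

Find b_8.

-102, -184, -290, -420
-82, -106, -130
-24, -24
The third differences are constant (-24).
-130 − 24 = -154;  -420 − 154 = -574;  -1052 − 574 = -1626
-154 − 24 = -178;  -574 − 178 = -752;  -1626 − 752 = -2378
-178 − 24 = -202;  -752 − 202 = -954;  -2378 − 954 = -3332
-202 − 24 = -226;  -954 − 226 = -1180;  -3332 − 1180 = -4512

-4512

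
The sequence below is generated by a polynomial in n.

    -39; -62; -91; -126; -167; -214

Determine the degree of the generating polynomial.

2

First differences: -23, -29, -35, -41, -47
Second differences: -6, -6, -6, -6
The second differences are constant, so the polynomial has degree 2.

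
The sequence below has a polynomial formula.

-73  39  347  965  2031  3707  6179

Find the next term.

9657

112, 308, 618, 1066, 1676, 2472
196, 310, 448, 610, 796
114, 138, 162, 186
24, 24, 24
Fourth differences constant at 24.
186 + 24 = 210;  796 + 210 = 1006;  2472 + 1006 = 3478;  6179 + 3478 = 9657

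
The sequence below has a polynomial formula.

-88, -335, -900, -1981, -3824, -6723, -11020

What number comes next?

-17105

D1: -247 , -565 , -1081 , -1843 , -2899 , -4297
D2: -318 , -516 , -762 , -1056 , -1398
D3: -198 , -246 , -294 , -342
D4: -48 , -48 , -48
Constant fourth difference = -48, so extend:
-342 − 48 = -390;  -1398 − 390 = -1788;  -4297 − 1788 = -6085;  -11020 − 6085 = -17105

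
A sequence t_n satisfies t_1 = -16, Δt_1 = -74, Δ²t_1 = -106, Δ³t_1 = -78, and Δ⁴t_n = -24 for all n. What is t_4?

-634

Build the table forward from the leading diagonal:
Δ⁴: -24  -24  -24  -24
Δ³: -78  -102  -126  -150
Δ²: -106  -184  -286  -412
Δ: -74  -180  -364  -650
t: -16  -90  -270  -634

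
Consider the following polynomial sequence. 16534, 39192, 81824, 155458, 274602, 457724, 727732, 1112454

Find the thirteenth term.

First differences: 22658, 42632, 73634, 119144, 183122, 270008, 384722
Second differences: 19974, 31002, 45510, 63978, 86886, 114714
Third differences: 11028, 14508, 18468, 22908, 27828
Fourth differences: 3480, 3960, 4440, 4920
Fifth differences: 480, 480, 480
The fifth differences are constant (480).
4920 + 480 = 5400;  27828 + 5400 = 33228;  114714 + 33228 = 147942;  384722 + 147942 = 532664;  1112454 + 532664 = 1645118
5400 + 480 = 5880;  33228 + 5880 = 39108;  147942 + 39108 = 187050;  532664 + 187050 = 719714;  1645118 + 719714 = 2364832
5880 + 480 = 6360;  39108 + 6360 = 45468;  187050 + 45468 = 232518;  719714 + 232518 = 952232;  2364832 + 952232 = 3317064
6360 + 480 = 6840;  45468 + 6840 = 52308;  232518 + 52308 = 284826;  952232 + 284826 = 1237058;  3317064 + 1237058 = 4554122
6840 + 480 = 7320;  52308 + 7320 = 59628;  284826 + 59628 = 344454;  1237058 + 344454 = 1581512;  4554122 + 1581512 = 6135634

6135634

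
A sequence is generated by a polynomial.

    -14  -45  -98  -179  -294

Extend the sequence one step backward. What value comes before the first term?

1

Δ: -31, -53, -81, -115
Δ²: -22, -28, -34
Δ³: -6, -6
The third differences are constant at -6.
Work back: -22 + 6 = -16;  -31 + 16 = -15;  -14 + 15 = 1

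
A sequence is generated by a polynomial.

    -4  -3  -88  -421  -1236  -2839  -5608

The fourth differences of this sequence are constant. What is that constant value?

First differences: 1, -85, -333, -815, -1603, -2769
Second differences: -86, -248, -482, -788, -1166
Third differences: -162, -234, -306, -378
Fourth differences: -72, -72, -72

-72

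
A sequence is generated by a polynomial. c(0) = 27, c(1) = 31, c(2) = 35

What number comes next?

D1: 4  4
First differences constant at 4.
35 + 4 = 39

39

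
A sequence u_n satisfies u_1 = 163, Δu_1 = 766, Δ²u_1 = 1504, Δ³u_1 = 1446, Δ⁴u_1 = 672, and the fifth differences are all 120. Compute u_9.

183139

Build the table forward from the leading diagonal:
D5: 120, 120, 120, 120, 120, 120, 120, 120, 120
D4: 672, 792, 912, 1032, 1152, 1272, 1392, 1512, 1632
D3: 1446, 2118, 2910, 3822, 4854, 6006, 7278, 8670, 10182
D2: 1504, 2950, 5068, 7978, 11800, 16654, 22660, 29938, 38608
D1: 766, 2270, 5220, 10288, 18266, 30066, 46720, 69380, 99318
u: 163, 929, 3199, 8419, 18707, 36973, 67039, 113759, 183139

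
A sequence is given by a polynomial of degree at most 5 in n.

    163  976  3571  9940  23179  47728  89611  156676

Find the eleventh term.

619843

Δ: 813, 2595, 6369, 13239, 24549, 41883, 67065
Δ²: 1782, 3774, 6870, 11310, 17334, 25182
Δ³: 1992, 3096, 4440, 6024, 7848
Δ⁴: 1104, 1344, 1584, 1824
Δ⁵: 240, 240, 240
The fifth differences are constant (240).
1824 + 240 = 2064;  7848 + 2064 = 9912;  25182 + 9912 = 35094;  67065 + 35094 = 102159;  156676 + 102159 = 258835
2064 + 240 = 2304;  9912 + 2304 = 12216;  35094 + 12216 = 47310;  102159 + 47310 = 149469;  258835 + 149469 = 408304
2304 + 240 = 2544;  12216 + 2544 = 14760;  47310 + 14760 = 62070;  149469 + 62070 = 211539;  408304 + 211539 = 619843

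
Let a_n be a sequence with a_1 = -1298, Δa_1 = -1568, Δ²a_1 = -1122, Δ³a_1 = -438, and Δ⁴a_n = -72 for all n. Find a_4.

Build the table forward from the leading diagonal:
D4: -72  -72  -72  -72
D3: -438  -510  -582  -654
D2: -1122  -1560  -2070  -2652
D1: -1568  -2690  -4250  -6320
a: -1298  -2866  -5556  -9806

-9806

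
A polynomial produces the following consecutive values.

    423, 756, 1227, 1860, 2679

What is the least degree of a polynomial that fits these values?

3

Δ: 333, 471, 633, 819
Δ²: 138, 162, 186
Δ³: 24, 24
The third differences are constant, so the polynomial has degree 3.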